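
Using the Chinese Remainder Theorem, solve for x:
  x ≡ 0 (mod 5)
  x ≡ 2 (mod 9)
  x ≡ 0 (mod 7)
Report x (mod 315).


Moduli 5, 9, 7 are pairwise coprime; by CRT there is a unique solution modulo M = 5 · 9 · 7 = 315.
Solve pairwise, accumulating the modulus:
  Start with x ≡ 0 (mod 5).
  Combine with x ≡ 2 (mod 9): since gcd(5, 9) = 1, we get a unique residue mod 45.
    Write x = 0 + 5·t and substitute into x ≡ 2 (mod 9): 5·t ≡ 2 − 0 = 2 (mod 9).
    The inverse of 5 mod 9 is 2 (since 5·2 = 10 = 1·9 + 1), so t ≡ 2·2 = 4 ≡ 4 (mod 9).
    Then x = 0 + 5·4 = 20, valid modulo lcm(5, 9) = 45: x ≡ 20 (mod 45).
  Combine with x ≡ 0 (mod 7): since gcd(45, 7) = 1, we get a unique residue mod 315.
    Write x = 20 + 45·t and substitute into x ≡ 0 (mod 7): 45·t ≡ 0 − 20 = -20 (mod 7).
    Reduce coefficients mod 7: 3·t ≡ 1 (mod 7).
    The inverse of 3 mod 7 is 5 (since 3·5 = 15 = 2·7 + 1), so t ≡ 5·1 = 5 ≡ 5 (mod 7).
    Then x = 20 + 45·5 = 245, valid modulo lcm(45, 7) = 315: x ≡ 245 (mod 315).
Verify: 245 mod 5 = 0 ✓, 245 mod 9 = 2 ✓, 245 mod 7 = 0 ✓.

x ≡ 245 (mod 315).


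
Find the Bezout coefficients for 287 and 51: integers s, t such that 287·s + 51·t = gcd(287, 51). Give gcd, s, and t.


Euclidean algorithm on (287, 51) — divide until remainder is 0:
  287 = 5 · 51 + 32
  51 = 1 · 32 + 19
  32 = 1 · 19 + 13
  19 = 1 · 13 + 6
  13 = 2 · 6 + 1
  6 = 6 · 1 + 0
gcd(287, 51) = 1.
Track Bezout coefficients alongside the remainders: start with r₀ = 287 = a·1 + b·0 (s = 1, t = 0) and r₁ = 51 = a·0 + b·1 (s = 0, t = 1); each new remainder r_{k+1} = r_{k-1} − q_k·r_k inherits s_{k+1} = s_{k-1} − q_k·s_k, t_{k+1} = t_{k-1} − q_k·t_k, so r_k = a·s_k + b·t_k at every step:
  q = 5: r = 32, s = 1 − 5·0 = 1, t = 0 − 5·1 = -5  (check: 287·1 + 51·(-5) = 32)
  q = 1: r = 19, s = 0 − 1·1 = -1, t = 1 − 1·(-5) = 6  (check: 287·(-1) + 51·6 = 19)
  q = 1: r = 13, s = 1 − 1·(-1) = 2, t = -5 − 1·6 = -11  (check: 287·2 + 51·(-11) = 13)
  q = 1: r = 6, s = -1 − 1·2 = -3, t = 6 − 1·(-11) = 17  (check: 287·(-3) + 51·17 = 6)
  q = 2: r = 1, s = 2 − 2·(-3) = 8, t = -11 − 2·17 = -45  (check: 287·8 + 51·(-45) = 1)
The row with r = 1 (the gcd) gives the Bezout coefficients s = 8, t = -45.
Result: 287 · (8) + 51 · (-45) = 1.

gcd(287, 51) = 1; s = 8, t = -45 (check: 287·8 + 51·(-45) = 1).


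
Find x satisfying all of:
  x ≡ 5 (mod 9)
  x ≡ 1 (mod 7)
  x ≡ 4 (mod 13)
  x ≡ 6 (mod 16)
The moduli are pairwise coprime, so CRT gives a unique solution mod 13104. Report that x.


Product of moduli M = 9 · 7 · 13 · 16 = 13104.
Merge one congruence at a time:
  Start: x ≡ 5 (mod 9).
  Combine with x ≡ 1 (mod 7); new modulus lcm = 63.
    Write x = 5 + 9·t and substitute into x ≡ 1 (mod 7): 9·t ≡ 1 − 5 = -4 (mod 7).
    Reduce coefficients mod 7: 2·t ≡ 3 (mod 7).
    The inverse of 2 mod 7 is 4 (since 2·4 = 8 = 1·7 + 1), so t ≡ 4·3 = 12 ≡ 5 (mod 7).
    Then x = 5 + 9·5 = 50, valid modulo lcm(9, 7) = 63: x ≡ 50 (mod 63).
  Combine with x ≡ 4 (mod 13); new modulus lcm = 819.
    Write x = 50 + 63·t and substitute into x ≡ 4 (mod 13): 63·t ≡ 4 − 50 = -46 (mod 13).
    Reduce coefficients mod 13: 11·t ≡ 6 (mod 13).
    The inverse of 11 mod 13 is 6 (since 11·6 = 66 = 5·13 + 1), so t ≡ 6·6 = 36 ≡ 10 (mod 13).
    Then x = 50 + 63·10 = 680, valid modulo lcm(63, 13) = 819: x ≡ 680 (mod 819).
  Combine with x ≡ 6 (mod 16); new modulus lcm = 13104.
    Write x = 680 + 819·t and substitute into x ≡ 6 (mod 16): 819·t ≡ 6 − 680 = -674 (mod 16).
    Reduce coefficients mod 16: 3·t ≡ 14 (mod 16).
    The inverse of 3 mod 16 is 11 (since 3·11 = 33 = 2·16 + 1), so t ≡ 11·14 = 154 ≡ 10 (mod 16).
    Then x = 680 + 819·10 = 8870, valid modulo lcm(819, 16) = 13104: x ≡ 8870 (mod 13104).
Verify against each original: 8870 mod 9 = 5, 8870 mod 7 = 1, 8870 mod 13 = 4, 8870 mod 16 = 6.

x ≡ 8870 (mod 13104).


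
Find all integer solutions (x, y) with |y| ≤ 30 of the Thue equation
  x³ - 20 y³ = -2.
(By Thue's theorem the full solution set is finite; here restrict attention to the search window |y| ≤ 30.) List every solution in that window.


The equation is x³ - 20y³ = -2. For fixed y, x³ = 20·y³ − 2, so a solution requires the RHS to be a perfect cube.
Strategy: iterate y from -30 to 30, compute RHS = 20·y³ − 2, and check whether it is a (positive or negative) perfect cube.
Check small values of y:
  y = 0: RHS = -2 is not a perfect cube.
  y = 1: RHS = 18 is not a perfect cube.
  y = -1: RHS = -22 is not a perfect cube.
  y = 2: RHS = 158 is not a perfect cube.
  y = -2: RHS = -162 is not a perfect cube.
  y = 3: RHS = 538 is not a perfect cube.
  y = -3: RHS = -542 is not a perfect cube.
Continuing the search up to |y| = 30 finds no solutions either.
No (x, y) in the scanned range satisfies the equation.

No integer solutions with |y| ≤ 30.


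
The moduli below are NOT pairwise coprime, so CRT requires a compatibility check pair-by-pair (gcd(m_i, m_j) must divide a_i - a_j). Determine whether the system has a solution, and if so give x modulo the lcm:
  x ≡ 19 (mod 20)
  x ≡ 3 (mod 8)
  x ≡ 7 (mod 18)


Moduli 20, 8, 18 are not pairwise coprime, so CRT works modulo lcm(m_i) when all pairwise compatibility conditions hold.
Pairwise compatibility: gcd(m_i, m_j) must divide a_i - a_j for every pair.
Merge one congruence at a time:
  Start: x ≡ 19 (mod 20).
  Combine with x ≡ 3 (mod 8): gcd(20, 8) = 4; 3 - 19 = -16, which IS divisible by 4, so compatible.
    Write x = 19 + 20·t and substitute into x ≡ 3 (mod 8): 20·t ≡ 3 − 19 = -16 (mod 8).
    Divide the congruence (and modulus) by g = 4: 5·t ≡ -4 (mod 2).
    Reduce coefficients mod 2: 1·t ≡ 0 (mod 2).
    So t ≡ 0 (mod 2).
    Then x = 19 + 20·0 = 19, valid modulo lcm(20, 8) = 40: x ≡ 19 (mod 40).
  Combine with x ≡ 7 (mod 18): gcd(40, 18) = 2; 7 - 19 = -12, which IS divisible by 2, so compatible.
    Write x = 19 + 40·t and substitute into x ≡ 7 (mod 18): 40·t ≡ 7 − 19 = -12 (mod 18).
    Divide the congruence (and modulus) by g = 2: 20·t ≡ -6 (mod 9).
    Reduce coefficients mod 9: 2·t ≡ 3 (mod 9).
    The inverse of 2 mod 9 is 5 (since 2·5 = 10 = 1·9 + 1), so t ≡ 5·3 = 15 ≡ 6 (mod 9).
    Then x = 19 + 40·6 = 259, valid modulo lcm(40, 18) = 360: x ≡ 259 (mod 360).
Verify: 259 mod 20 = 19, 259 mod 8 = 3, 259 mod 18 = 7.

x ≡ 259 (mod 360).


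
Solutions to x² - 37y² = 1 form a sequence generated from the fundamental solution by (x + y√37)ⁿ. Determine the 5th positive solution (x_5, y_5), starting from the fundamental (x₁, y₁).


Step 1: Find the fundamental solution (x₁, y₁) of x² - 37y² = 1.
  Expand √37 as a continued fraction. a₀ = ⌊√37⌋ = 6; iterate m_{k+1} = d_k·a_k − m_k, d_{k+1} = (37 − m_{k+1}²)/d_k, a_{k+1} = ⌊(a₀ + m_{k+1})/d_{k+1}⌋ (starting m₀ = 0, d₀ = 1), with convergents p_k = a_k·p_{k-1} + p_{k-2}, q_k = a_k·q_{k-1} + q_{k-2} (p₋₁ = 1, q₋₁ = 0):
  k = 0: a₀ = 6; p₀/q₀ = 6/1; p₀² − 37·q₀² = 36 − 37 = -1.
  k = 1: m = 6, d = 1, a = ⌊(6 + 6)/1⌋ = 12; p/q = (12·6 + 1)/(12·1 + 0) = 73/12; p² − 37·q² = 5329 − 5328 = 1.
  The first convergent with p² − 37·q² = 1 gives the fundamental solution (x₁, y₁) = (73, 12).
Step 2: Apply the recurrence (x_{n+1}, y_{n+1}) = (x₁x_n + 37y₁y_n, x₁y_n + y₁x_n) repeatedly.
  From (x_1, y_1) = (73, 12): x_2 = 73·73 + 37·12·12 = 10657; y_2 = 73·12 + 12·73 = 1752.
  From (x_2, y_2) = (10657, 1752): x_3 = 73·10657 + 37·12·1752 = 1555849; y_3 = 73·1752 + 12·10657 = 255780.
  From (x_3, y_3) = (1555849, 255780): x_4 = 73·1555849 + 37·12·255780 = 227143297; y_4 = 73·255780 + 12·1555849 = 37342128.
  From (x_4, y_4) = (227143297, 37342128): x_5 = 73·227143297 + 37·12·37342128 = 33161365513; y_5 = 73·37342128 + 12·227143297 = 5451694908.
Step 3: Verify x_5² - 37·y_5² = 1099676162686785753169 - 1099676162686785753168 = 1 (should be 1). ✓

(x_1, y_1) = (73, 12); (x_5, y_5) = (33161365513, 5451694908).


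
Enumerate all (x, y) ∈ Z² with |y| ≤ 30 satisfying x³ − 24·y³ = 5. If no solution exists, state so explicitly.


The equation is x³ - 24y³ = 5. For fixed y, x³ = 24·y³ + 5, so a solution requires the RHS to be a perfect cube.
Strategy: iterate y from -30 to 30, compute RHS = 24·y³ + 5, and check whether it is a (positive or negative) perfect cube.
Check small values of y:
  y = 0: RHS = 5 is not a perfect cube.
  y = 1: RHS = 29 is not a perfect cube.
  y = -1: RHS = -19 is not a perfect cube.
  y = 2: RHS = 197 is not a perfect cube.
  y = -2: RHS = -187 is not a perfect cube.
  y = 3: RHS = 653 is not a perfect cube.
  y = -3: RHS = -643 is not a perfect cube.
Continuing the search up to |y| = 30 finds no solutions either.
No (x, y) in the scanned range satisfies the equation.

No integer solutions with |y| ≤ 30.


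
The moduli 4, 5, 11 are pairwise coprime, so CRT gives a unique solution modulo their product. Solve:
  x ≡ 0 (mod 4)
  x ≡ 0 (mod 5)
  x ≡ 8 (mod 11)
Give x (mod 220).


Moduli 4, 5, 11 are pairwise coprime; by CRT there is a unique solution modulo M = 4 · 5 · 11 = 220.
Solve pairwise, accumulating the modulus:
  Start with x ≡ 0 (mod 4).
  Combine with x ≡ 0 (mod 5): since gcd(4, 5) = 1, we get a unique residue mod 20.
    Write x = 0 + 4·t and substitute into x ≡ 0 (mod 5): 4·t ≡ 0 − 0 = 0 (mod 5).
    The inverse of 4 mod 5 is 4 (since 4·4 = 16 = 3·5 + 1), so t ≡ 4·0 = 0 ≡ 0 (mod 5).
    Then x = 0 + 4·0 = 0, valid modulo lcm(4, 5) = 20: x ≡ 0 (mod 20).
  Combine with x ≡ 8 (mod 11): since gcd(20, 11) = 1, we get a unique residue mod 220.
    Write x = 0 + 20·t and substitute into x ≡ 8 (mod 11): 20·t ≡ 8 − 0 = 8 (mod 11).
    Reduce coefficients mod 11: 9·t ≡ 8 (mod 11).
    The inverse of 9 mod 11 is 5 (since 9·5 = 45 = 4·11 + 1), so t ≡ 5·8 = 40 ≡ 7 (mod 11).
    Then x = 0 + 20·7 = 140, valid modulo lcm(20, 11) = 220: x ≡ 140 (mod 220).
Verify: 140 mod 4 = 0 ✓, 140 mod 5 = 0 ✓, 140 mod 11 = 8 ✓.

x ≡ 140 (mod 220).


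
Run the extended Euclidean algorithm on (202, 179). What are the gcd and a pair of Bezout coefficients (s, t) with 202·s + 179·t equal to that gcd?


Euclidean algorithm on (202, 179) — divide until remainder is 0:
  202 = 1 · 179 + 23
  179 = 7 · 23 + 18
  23 = 1 · 18 + 5
  18 = 3 · 5 + 3
  5 = 1 · 3 + 2
  3 = 1 · 2 + 1
  2 = 2 · 1 + 0
gcd(202, 179) = 1.
Track Bezout coefficients alongside the remainders: start with r₀ = 202 = a·1 + b·0 (s = 1, t = 0) and r₁ = 179 = a·0 + b·1 (s = 0, t = 1); each new remainder r_{k+1} = r_{k-1} − q_k·r_k inherits s_{k+1} = s_{k-1} − q_k·s_k, t_{k+1} = t_{k-1} − q_k·t_k, so r_k = a·s_k + b·t_k at every step:
  q = 1: r = 23, s = 1 − 1·0 = 1, t = 0 − 1·1 = -1  (check: 202·1 + 179·(-1) = 23)
  q = 7: r = 18, s = 0 − 7·1 = -7, t = 1 − 7·(-1) = 8  (check: 202·(-7) + 179·8 = 18)
  q = 1: r = 5, s = 1 − 1·(-7) = 8, t = -1 − 1·8 = -9  (check: 202·8 + 179·(-9) = 5)
  q = 3: r = 3, s = -7 − 3·8 = -31, t = 8 − 3·(-9) = 35  (check: 202·(-31) + 179·35 = 3)
  q = 1: r = 2, s = 8 − 1·(-31) = 39, t = -9 − 1·35 = -44  (check: 202·39 + 179·(-44) = 2)
  q = 1: r = 1, s = -31 − 1·39 = -70, t = 35 − 1·(-44) = 79  (check: 202·(-70) + 179·79 = 1)
The row with r = 1 (the gcd) gives the Bezout coefficients s = -70, t = 79.
Result: 202 · (-70) + 179 · (79) = 1.

gcd(202, 179) = 1; s = -70, t = 79 (check: 202·(-70) + 179·79 = 1).


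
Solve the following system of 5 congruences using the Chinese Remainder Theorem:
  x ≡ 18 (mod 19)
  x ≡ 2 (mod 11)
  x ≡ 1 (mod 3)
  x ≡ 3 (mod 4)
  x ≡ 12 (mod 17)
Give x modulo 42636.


Product of moduli M = 19 · 11 · 3 · 4 · 17 = 42636.
Merge one congruence at a time:
  Start: x ≡ 18 (mod 19).
  Combine with x ≡ 2 (mod 11); new modulus lcm = 209.
    Write x = 18 + 19·t and substitute into x ≡ 2 (mod 11): 19·t ≡ 2 − 18 = -16 (mod 11).
    Reduce coefficients mod 11: 8·t ≡ 6 (mod 11).
    The inverse of 8 mod 11 is 7 (since 8·7 = 56 = 5·11 + 1), so t ≡ 7·6 = 42 ≡ 9 (mod 11).
    Then x = 18 + 19·9 = 189, valid modulo lcm(19, 11) = 209: x ≡ 189 (mod 209).
  Combine with x ≡ 1 (mod 3); new modulus lcm = 627.
    Write x = 189 + 209·t and substitute into x ≡ 1 (mod 3): 209·t ≡ 1 − 189 = -188 (mod 3).
    Reduce coefficients mod 3: 2·t ≡ 1 (mod 3).
    The inverse of 2 mod 3 is 2 (since 2·2 = 4 = 1·3 + 1), so t ≡ 2·1 = 2 ≡ 2 (mod 3).
    Then x = 189 + 209·2 = 607, valid modulo lcm(209, 3) = 627: x ≡ 607 (mod 627).
  Combine with x ≡ 3 (mod 4); new modulus lcm = 2508.
    Write x = 607 + 627·t and substitute into x ≡ 3 (mod 4): 627·t ≡ 3 − 607 = -604 (mod 4).
    Reduce coefficients mod 4: 3·t ≡ 0 (mod 4).
    The inverse of 3 mod 4 is 3 (since 3·3 = 9 = 2·4 + 1), so t ≡ 3·0 = 0 ≡ 0 (mod 4).
    Then x = 607 + 627·0 = 607, valid modulo lcm(627, 4) = 2508: x ≡ 607 (mod 2508).
  Combine with x ≡ 12 (mod 17); new modulus lcm = 42636.
    Write x = 607 + 2508·t and substitute into x ≡ 12 (mod 17): 2508·t ≡ 12 − 607 = -595 (mod 17).
    Reduce coefficients mod 17: 9·t ≡ 0 (mod 17).
    The inverse of 9 mod 17 is 2 (since 9·2 = 18 = 1·17 + 1), so t ≡ 2·0 = 0 ≡ 0 (mod 17).
    Then x = 607 + 2508·0 = 607, valid modulo lcm(2508, 17) = 42636: x ≡ 607 (mod 42636).
Verify against each original: 607 mod 19 = 18, 607 mod 11 = 2, 607 mod 3 = 1, 607 mod 4 = 3, 607 mod 17 = 12.

x ≡ 607 (mod 42636).


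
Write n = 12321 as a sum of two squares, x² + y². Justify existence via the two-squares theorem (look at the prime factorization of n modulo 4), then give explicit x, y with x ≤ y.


Step 1: Factor n = 12321 = 3^2 · 37^2.
Step 2: Check the mod-4 condition on each prime factor: 3 ≡ 3 (mod 4), exponent 2 (must be even); 37 ≡ 1 (mod 4), exponent 2.
All primes ≡ 3 (mod 4) appear to even exponent (or don't appear), so by the two-squares theorem n IS expressible as a sum of two squares.
Step 3: Build a representation. Group n = k² · m with k = 3 and m = 37 · 37 = 1369 (a product of primes ≡ 1 (mod 4)); a representation of m scales to one of n via (k·x)² + (k·y)² = k²(x² + y²). Each prime p ≡ 1 (mod 4) is itself a sum of two squares; find a² by testing p − a² for a perfect square:
  37: 37 − 1² = 36 = 6² ⇒ 37 = 1² + 6².
  Combine using the Brahmagupta–Fibonacci identity (a² + b²)(c² + d²) = (ac − bd)² + (ad + bc)² = (ac + bd)² + (ad − bc)²:
  37 · 37 = 1369: from (1² + 6²)(1² + 6²), take (1·1 − 6·6, 1·6 + 6·1) = (1 − 36, 6 + 6) = (-35, 12); dropping signs (only squares matter) gives (35, 12); check 35² + 12² = 1225 + 144 = 1369 ✓.
  Scale by k = 3: (3·35, 3·12) = (105, 36).
Step 4: Order so x ≤ y and verify: 36² + 105² = 1296 + 11025 = 12321 = n. ✓

n = 12321 = 36² + 105² (one valid representation with x ≤ y).


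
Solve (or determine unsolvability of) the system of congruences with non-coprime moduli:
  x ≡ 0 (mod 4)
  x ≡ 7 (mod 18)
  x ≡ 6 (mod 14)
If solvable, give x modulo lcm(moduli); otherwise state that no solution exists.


Moduli 4, 18, 14 are not pairwise coprime, so CRT works modulo lcm(m_i) when all pairwise compatibility conditions hold.
Pairwise compatibility: gcd(m_i, m_j) must divide a_i - a_j for every pair.
Merge one congruence at a time:
  Start: x ≡ 0 (mod 4).
  Combine with x ≡ 7 (mod 18): gcd(4, 18) = 2, and 7 - 0 = 7 is NOT divisible by 2.
    ⇒ system is inconsistent (no integer solution).

No solution (the system is inconsistent).


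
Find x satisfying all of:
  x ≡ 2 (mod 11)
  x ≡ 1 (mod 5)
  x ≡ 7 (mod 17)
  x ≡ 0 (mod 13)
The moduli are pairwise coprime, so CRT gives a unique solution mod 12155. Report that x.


Product of moduli M = 11 · 5 · 17 · 13 = 12155.
Merge one congruence at a time:
  Start: x ≡ 2 (mod 11).
  Combine with x ≡ 1 (mod 5); new modulus lcm = 55.
    Write x = 2 + 11·t and substitute into x ≡ 1 (mod 5): 11·t ≡ 1 − 2 = -1 (mod 5).
    Reduce coefficients mod 5: 1·t ≡ 4 (mod 5).
    So t ≡ 4 (mod 5).
    Then x = 2 + 11·4 = 46, valid modulo lcm(11, 5) = 55: x ≡ 46 (mod 55).
  Combine with x ≡ 7 (mod 17); new modulus lcm = 935.
    Write x = 46 + 55·t and substitute into x ≡ 7 (mod 17): 55·t ≡ 7 − 46 = -39 (mod 17).
    Reduce coefficients mod 17: 4·t ≡ 12 (mod 17).
    The inverse of 4 mod 17 is 13 (since 4·13 = 52 = 3·17 + 1), so t ≡ 13·12 = 156 ≡ 3 (mod 17).
    Then x = 46 + 55·3 = 211, valid modulo lcm(55, 17) = 935: x ≡ 211 (mod 935).
  Combine with x ≡ 0 (mod 13); new modulus lcm = 12155.
    Write x = 211 + 935·t and substitute into x ≡ 0 (mod 13): 935·t ≡ 0 − 211 = -211 (mod 13).
    Reduce coefficients mod 13: 12·t ≡ 10 (mod 13).
    The inverse of 12 mod 13 is 12 (since 12·12 = 144 = 11·13 + 1), so t ≡ 12·10 = 120 ≡ 3 (mod 13).
    Then x = 211 + 935·3 = 3016, valid modulo lcm(935, 13) = 12155: x ≡ 3016 (mod 12155).
Verify against each original: 3016 mod 11 = 2, 3016 mod 5 = 1, 3016 mod 17 = 7, 3016 mod 13 = 0.

x ≡ 3016 (mod 12155).


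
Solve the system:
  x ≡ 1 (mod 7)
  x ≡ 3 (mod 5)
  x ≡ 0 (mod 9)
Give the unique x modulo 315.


Moduli 7, 5, 9 are pairwise coprime; by CRT there is a unique solution modulo M = 7 · 5 · 9 = 315.
Solve pairwise, accumulating the modulus:
  Start with x ≡ 1 (mod 7).
  Combine with x ≡ 3 (mod 5): since gcd(7, 5) = 1, we get a unique residue mod 35.
    Write x = 1 + 7·t and substitute into x ≡ 3 (mod 5): 7·t ≡ 3 − 1 = 2 (mod 5).
    Reduce coefficients mod 5: 2·t ≡ 2 (mod 5).
    The inverse of 2 mod 5 is 3 (since 2·3 = 6 = 1·5 + 1), so t ≡ 3·2 = 6 ≡ 1 (mod 5).
    Then x = 1 + 7·1 = 8, valid modulo lcm(7, 5) = 35: x ≡ 8 (mod 35).
  Combine with x ≡ 0 (mod 9): since gcd(35, 9) = 1, we get a unique residue mod 315.
    Write x = 8 + 35·t and substitute into x ≡ 0 (mod 9): 35·t ≡ 0 − 8 = -8 (mod 9).
    Reduce coefficients mod 9: 8·t ≡ 1 (mod 9).
    The inverse of 8 mod 9 is 8 (since 8·8 = 64 = 7·9 + 1), so t ≡ 8·1 = 8 ≡ 8 (mod 9).
    Then x = 8 + 35·8 = 288, valid modulo lcm(35, 9) = 315: x ≡ 288 (mod 315).
Verify: 288 mod 7 = 1 ✓, 288 mod 5 = 3 ✓, 288 mod 9 = 0 ✓.

x ≡ 288 (mod 315).


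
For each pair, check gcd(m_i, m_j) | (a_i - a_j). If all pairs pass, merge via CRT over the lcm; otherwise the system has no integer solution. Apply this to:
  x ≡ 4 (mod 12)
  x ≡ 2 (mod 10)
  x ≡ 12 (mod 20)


Moduli 12, 10, 20 are not pairwise coprime, so CRT works modulo lcm(m_i) when all pairwise compatibility conditions hold.
Pairwise compatibility: gcd(m_i, m_j) must divide a_i - a_j for every pair.
Merge one congruence at a time:
  Start: x ≡ 4 (mod 12).
  Combine with x ≡ 2 (mod 10): gcd(12, 10) = 2; 2 - 4 = -2, which IS divisible by 2, so compatible.
    Write x = 4 + 12·t and substitute into x ≡ 2 (mod 10): 12·t ≡ 2 − 4 = -2 (mod 10).
    Divide the congruence (and modulus) by g = 2: 6·t ≡ -1 (mod 5).
    Reduce coefficients mod 5: 1·t ≡ 4 (mod 5).
    So t ≡ 4 (mod 5).
    Then x = 4 + 12·4 = 52, valid modulo lcm(12, 10) = 60: x ≡ 52 (mod 60).
  Combine with x ≡ 12 (mod 20): gcd(60, 20) = 20; 12 - 52 = -40, which IS divisible by 20, so compatible.
    Write x = 52 + 60·t and substitute into x ≡ 12 (mod 20): 60·t ≡ 12 − 52 = -40 (mod 20).
    Divide the congruence (and modulus) by g = 20: 3·t ≡ -2 (mod 1).
    Modulo 1 every t works; take t = 0.
    Then x = 52 + 60·0 = 52, valid modulo lcm(60, 20) = 60: x ≡ 52 (mod 60).
Verify: 52 mod 12 = 4, 52 mod 10 = 2, 52 mod 20 = 12.

x ≡ 52 (mod 60).


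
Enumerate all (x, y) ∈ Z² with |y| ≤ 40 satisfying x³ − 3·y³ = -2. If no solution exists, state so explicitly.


The equation is x³ - 3y³ = -2. For fixed y, x³ = 3·y³ − 2, so a solution requires the RHS to be a perfect cube.
Strategy: iterate y from -40 to 40, compute RHS = 3·y³ − 2, and check whether it is a (positive or negative) perfect cube.
Check small values of y:
  y = 0: RHS = -2 is not a perfect cube.
  y = 1: RHS = 1 = (1)³ ⇒ x = 1 works.
  y = -1: RHS = -5 is not a perfect cube.
  y = 2: RHS = 22 is not a perfect cube.
  y = -2: RHS = -26 is not a perfect cube.
  y = 3: RHS = 79 is not a perfect cube.
  y = -3: RHS = -83 is not a perfect cube.
Continuing the search up to |y| = 40 finds no further solutions beyond those listed.
Collected solutions: (1, 1).

Solutions (with |y| ≤ 40): (1, 1).


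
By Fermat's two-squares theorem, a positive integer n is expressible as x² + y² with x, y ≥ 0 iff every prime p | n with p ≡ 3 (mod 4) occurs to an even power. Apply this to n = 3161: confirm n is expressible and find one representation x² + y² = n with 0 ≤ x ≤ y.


Step 1: Factor n = 3161 = 29 · 109.
Step 2: Check the mod-4 condition on each prime factor: 29 ≡ 1 (mod 4), exponent 1; 109 ≡ 1 (mod 4), exponent 1.
All primes ≡ 3 (mod 4) appear to even exponent (or don't appear), so by the two-squares theorem n IS expressible as a sum of two squares.
Step 3: Build a representation. Here n = 29 · 109 is a product of primes ≡ 1 (mod 4). Each prime p ≡ 1 (mod 4) is itself a sum of two squares; find a² by testing p − a² for a perfect square:
  29: 29 − 1² = 28, 29 − 2² = 25 = 5² ⇒ 29 = 2² + 5².
  109: 109 − 1² = 108, 109 − 2² = 105, 109 − 3² = 100 = 10² ⇒ 109 = 3² + 10².
  Combine using the Brahmagupta–Fibonacci identity (a² + b²)(c² + d²) = (ac − bd)² + (ad + bc)² = (ac + bd)² + (ad − bc)²:
  29 · 109 = 3161: from (2² + 5²)(3² + 10²), take (2·3 − 5·10, 2·10 + 5·3) = (6 − 50, 20 + 15) = (-44, 35); dropping signs (only squares matter) gives (44, 35); check 44² + 35² = 1936 + 1225 = 3161 ✓.
Step 4: Order so x ≤ y and verify: 35² + 44² = 1225 + 1936 = 3161 = n. ✓

n = 3161 = 35² + 44² (one valid representation with x ≤ y).


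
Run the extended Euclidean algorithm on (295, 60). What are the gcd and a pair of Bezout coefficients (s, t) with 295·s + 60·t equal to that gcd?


Euclidean algorithm on (295, 60) — divide until remainder is 0:
  295 = 4 · 60 + 55
  60 = 1 · 55 + 5
  55 = 11 · 5 + 0
gcd(295, 60) = 5.
Track Bezout coefficients alongside the remainders: start with r₀ = 295 = a·1 + b·0 (s = 1, t = 0) and r₁ = 60 = a·0 + b·1 (s = 0, t = 1); each new remainder r_{k+1} = r_{k-1} − q_k·r_k inherits s_{k+1} = s_{k-1} − q_k·s_k, t_{k+1} = t_{k-1} − q_k·t_k, so r_k = a·s_k + b·t_k at every step:
  q = 4: r = 55, s = 1 − 4·0 = 1, t = 0 − 4·1 = -4  (check: 295·1 + 60·(-4) = 55)
  q = 1: r = 5, s = 0 − 1·1 = -1, t = 1 − 1·(-4) = 5  (check: 295·(-1) + 60·5 = 5)
The row with r = 5 (the gcd) gives the Bezout coefficients s = -1, t = 5.
Result: 295 · (-1) + 60 · (5) = 5.

gcd(295, 60) = 5; s = -1, t = 5 (check: 295·(-1) + 60·5 = 5).


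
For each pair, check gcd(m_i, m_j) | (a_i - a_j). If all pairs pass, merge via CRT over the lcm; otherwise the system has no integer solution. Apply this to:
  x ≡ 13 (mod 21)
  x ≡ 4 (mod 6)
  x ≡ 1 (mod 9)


Moduli 21, 6, 9 are not pairwise coprime, so CRT works modulo lcm(m_i) when all pairwise compatibility conditions hold.
Pairwise compatibility: gcd(m_i, m_j) must divide a_i - a_j for every pair.
Merge one congruence at a time:
  Start: x ≡ 13 (mod 21).
  Combine with x ≡ 4 (mod 6): gcd(21, 6) = 3; 4 - 13 = -9, which IS divisible by 3, so compatible.
    Write x = 13 + 21·t and substitute into x ≡ 4 (mod 6): 21·t ≡ 4 − 13 = -9 (mod 6).
    Divide the congruence (and modulus) by g = 3: 7·t ≡ -3 (mod 2).
    Reduce coefficients mod 2: 1·t ≡ 1 (mod 2).
    So t ≡ 1 (mod 2).
    Then x = 13 + 21·1 = 34, valid modulo lcm(21, 6) = 42: x ≡ 34 (mod 42).
  Combine with x ≡ 1 (mod 9): gcd(42, 9) = 3; 1 - 34 = -33, which IS divisible by 3, so compatible.
    Write x = 34 + 42·t and substitute into x ≡ 1 (mod 9): 42·t ≡ 1 − 34 = -33 (mod 9).
    Divide the congruence (and modulus) by g = 3: 14·t ≡ -11 (mod 3).
    Reduce coefficients mod 3: 2·t ≡ 1 (mod 3).
    The inverse of 2 mod 3 is 2 (since 2·2 = 4 = 1·3 + 1), so t ≡ 2·1 = 2 ≡ 2 (mod 3).
    Then x = 34 + 42·2 = 118, valid modulo lcm(42, 9) = 126: x ≡ 118 (mod 126).
Verify: 118 mod 21 = 13, 118 mod 6 = 4, 118 mod 9 = 1.

x ≡ 118 (mod 126).


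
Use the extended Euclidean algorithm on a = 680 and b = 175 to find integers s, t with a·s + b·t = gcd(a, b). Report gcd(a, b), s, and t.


Euclidean algorithm on (680, 175) — divide until remainder is 0:
  680 = 3 · 175 + 155
  175 = 1 · 155 + 20
  155 = 7 · 20 + 15
  20 = 1 · 15 + 5
  15 = 3 · 5 + 0
gcd(680, 175) = 5.
Track Bezout coefficients alongside the remainders: start with r₀ = 680 = a·1 + b·0 (s = 1, t = 0) and r₁ = 175 = a·0 + b·1 (s = 0, t = 1); each new remainder r_{k+1} = r_{k-1} − q_k·r_k inherits s_{k+1} = s_{k-1} − q_k·s_k, t_{k+1} = t_{k-1} − q_k·t_k, so r_k = a·s_k + b·t_k at every step:
  q = 3: r = 155, s = 1 − 3·0 = 1, t = 0 − 3·1 = -3  (check: 680·1 + 175·(-3) = 155)
  q = 1: r = 20, s = 0 − 1·1 = -1, t = 1 − 1·(-3) = 4  (check: 680·(-1) + 175·4 = 20)
  q = 7: r = 15, s = 1 − 7·(-1) = 8, t = -3 − 7·4 = -31  (check: 680·8 + 175·(-31) = 15)
  q = 1: r = 5, s = -1 − 1·8 = -9, t = 4 − 1·(-31) = 35  (check: 680·(-9) + 175·35 = 5)
The row with r = 5 (the gcd) gives the Bezout coefficients s = -9, t = 35.
Result: 680 · (-9) + 175 · (35) = 5.

gcd(680, 175) = 5; s = -9, t = 35 (check: 680·(-9) + 175·35 = 5).


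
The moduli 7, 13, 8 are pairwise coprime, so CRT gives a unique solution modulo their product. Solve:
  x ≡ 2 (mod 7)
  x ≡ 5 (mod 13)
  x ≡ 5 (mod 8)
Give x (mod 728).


Moduli 7, 13, 8 are pairwise coprime; by CRT there is a unique solution modulo M = 7 · 13 · 8 = 728.
Solve pairwise, accumulating the modulus:
  Start with x ≡ 2 (mod 7).
  Combine with x ≡ 5 (mod 13): since gcd(7, 13) = 1, we get a unique residue mod 91.
    Write x = 2 + 7·t and substitute into x ≡ 5 (mod 13): 7·t ≡ 5 − 2 = 3 (mod 13).
    The inverse of 7 mod 13 is 2 (since 7·2 = 14 = 1·13 + 1), so t ≡ 2·3 = 6 ≡ 6 (mod 13).
    Then x = 2 + 7·6 = 44, valid modulo lcm(7, 13) = 91: x ≡ 44 (mod 91).
  Combine with x ≡ 5 (mod 8): since gcd(91, 8) = 1, we get a unique residue mod 728.
    Write x = 44 + 91·t and substitute into x ≡ 5 (mod 8): 91·t ≡ 5 − 44 = -39 (mod 8).
    Reduce coefficients mod 8: 3·t ≡ 1 (mod 8).
    The inverse of 3 mod 8 is 3 (since 3·3 = 9 = 1·8 + 1), so t ≡ 3·1 = 3 ≡ 3 (mod 8).
    Then x = 44 + 91·3 = 317, valid modulo lcm(91, 8) = 728: x ≡ 317 (mod 728).
Verify: 317 mod 7 = 2 ✓, 317 mod 13 = 5 ✓, 317 mod 8 = 5 ✓.

x ≡ 317 (mod 728).


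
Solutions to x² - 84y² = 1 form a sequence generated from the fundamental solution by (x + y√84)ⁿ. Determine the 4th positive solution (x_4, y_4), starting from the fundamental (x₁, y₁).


Step 1: Find the fundamental solution (x₁, y₁) of x² - 84y² = 1.
  Expand √84 as a continued fraction. a₀ = ⌊√84⌋ = 9; iterate m_{k+1} = d_k·a_k − m_k, d_{k+1} = (84 − m_{k+1}²)/d_k, a_{k+1} = ⌊(a₀ + m_{k+1})/d_{k+1}⌋ (starting m₀ = 0, d₀ = 1), with convergents p_k = a_k·p_{k-1} + p_{k-2}, q_k = a_k·q_{k-1} + q_{k-2} (p₋₁ = 1, q₋₁ = 0):
  k = 0: a₀ = 9; p₀/q₀ = 9/1; p₀² − 84·q₀² = 81 − 84 = -3.
  k = 1: m = 9, d = 3, a = ⌊(9 + 9)/3⌋ = 6; p/q = (6·9 + 1)/(6·1 + 0) = 55/6; p² − 84·q² = 3025 − 3024 = 1.
  The first convergent with p² − 84·q² = 1 gives the fundamental solution (x₁, y₁) = (55, 6).
Step 2: Apply the recurrence (x_{n+1}, y_{n+1}) = (x₁x_n + 84y₁y_n, x₁y_n + y₁x_n) repeatedly.
  From (x_1, y_1) = (55, 6): x_2 = 55·55 + 84·6·6 = 6049; y_2 = 55·6 + 6·55 = 660.
  From (x_2, y_2) = (6049, 660): x_3 = 55·6049 + 84·6·660 = 665335; y_3 = 55·660 + 6·6049 = 72594.
  From (x_3, y_3) = (665335, 72594): x_4 = 55·665335 + 84·6·72594 = 73180801; y_4 = 55·72594 + 6·665335 = 7984680.
Step 3: Verify x_4² - 84·y_4² = 5355429635001601 - 5355429635001600 = 1 (should be 1). ✓

(x_1, y_1) = (55, 6); (x_4, y_4) = (73180801, 7984680).


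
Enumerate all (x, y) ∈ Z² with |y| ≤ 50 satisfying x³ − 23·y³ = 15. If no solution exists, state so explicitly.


The equation is x³ - 23y³ = 15. For fixed y, x³ = 23·y³ + 15, so a solution requires the RHS to be a perfect cube.
Strategy: iterate y from -50 to 50, compute RHS = 23·y³ + 15, and check whether it is a (positive or negative) perfect cube.
Check small values of y:
  y = 0: RHS = 15 is not a perfect cube.
  y = 1: RHS = 38 is not a perfect cube.
  y = -1: RHS = -8 = (-2)³ ⇒ x = -2 works.
  y = 2: RHS = 199 is not a perfect cube.
  y = -2: RHS = -169 is not a perfect cube.
  y = 3: RHS = 636 is not a perfect cube.
  y = -3: RHS = -606 is not a perfect cube.
Continuing the search up to |y| = 50 finds no further solutions beyond those listed.
Collected solutions: (-2, -1).

Solutions (with |y| ≤ 50): (-2, -1).


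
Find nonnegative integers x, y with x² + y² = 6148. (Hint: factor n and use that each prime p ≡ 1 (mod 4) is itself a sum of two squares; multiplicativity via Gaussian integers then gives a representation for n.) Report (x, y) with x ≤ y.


Step 1: Factor n = 6148 = 2^2 · 29 · 53.
Step 2: Check the mod-4 condition on each prime factor: 2 = 2 (special); 29 ≡ 1 (mod 4), exponent 1; 53 ≡ 1 (mod 4), exponent 1.
All primes ≡ 3 (mod 4) appear to even exponent (or don't appear), so by the two-squares theorem n IS expressible as a sum of two squares.
Step 3: Build a representation. Group n = k² · m with k = 2 and m = 29 · 53 = 1537 (a product of primes ≡ 1 (mod 4)); a representation of m scales to one of n via (k·x)² + (k·y)² = k²(x² + y²). Each prime p ≡ 1 (mod 4) is itself a sum of two squares; find a² by testing p − a² for a perfect square:
  29: 29 − 1² = 28, 29 − 2² = 25 = 5² ⇒ 29 = 2² + 5².
  53: 53 − 1² = 52, 53 − 2² = 49 = 7² ⇒ 53 = 2² + 7².
  Combine using the Brahmagupta–Fibonacci identity (a² + b²)(c² + d²) = (ac − bd)² + (ad + bc)² = (ac + bd)² + (ad − bc)²:
  29 · 53 = 1537: from (2² + 5²)(2² + 7²), take (2·2 − 5·7, 2·7 + 5·2) = (4 − 35, 14 + 10) = (-31, 24); dropping signs (only squares matter) gives (31, 24); check 31² + 24² = 961 + 576 = 1537 ✓.
  Scale by k = 2: (2·31, 2·24) = (62, 48).
Step 4: Order so x ≤ y and verify: 48² + 62² = 2304 + 3844 = 6148 = n. ✓

n = 6148 = 48² + 62² (one valid representation with x ≤ y).


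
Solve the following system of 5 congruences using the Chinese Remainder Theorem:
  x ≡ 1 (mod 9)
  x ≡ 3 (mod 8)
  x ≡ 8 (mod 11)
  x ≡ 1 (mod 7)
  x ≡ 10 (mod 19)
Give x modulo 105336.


Product of moduli M = 9 · 8 · 11 · 7 · 19 = 105336.
Merge one congruence at a time:
  Start: x ≡ 1 (mod 9).
  Combine with x ≡ 3 (mod 8); new modulus lcm = 72.
    Write x = 1 + 9·t and substitute into x ≡ 3 (mod 8): 9·t ≡ 3 − 1 = 2 (mod 8).
    Reduce coefficients mod 8: 1·t ≡ 2 (mod 8).
    So t ≡ 2 (mod 8).
    Then x = 1 + 9·2 = 19, valid modulo lcm(9, 8) = 72: x ≡ 19 (mod 72).
  Combine with x ≡ 8 (mod 11); new modulus lcm = 792.
    Write x = 19 + 72·t and substitute into x ≡ 8 (mod 11): 72·t ≡ 8 − 19 = -11 (mod 11).
    Reduce coefficients mod 11: 6·t ≡ 0 (mod 11).
    The inverse of 6 mod 11 is 2 (since 6·2 = 12 = 1·11 + 1), so t ≡ 2·0 = 0 ≡ 0 (mod 11).
    Then x = 19 + 72·0 = 19, valid modulo lcm(72, 11) = 792: x ≡ 19 (mod 792).
  Combine with x ≡ 1 (mod 7); new modulus lcm = 5544.
    Write x = 19 + 792·t and substitute into x ≡ 1 (mod 7): 792·t ≡ 1 − 19 = -18 (mod 7).
    Reduce coefficients mod 7: 1·t ≡ 3 (mod 7).
    So t ≡ 3 (mod 7).
    Then x = 19 + 792·3 = 2395, valid modulo lcm(792, 7) = 5544: x ≡ 2395 (mod 5544).
  Combine with x ≡ 10 (mod 19); new modulus lcm = 105336.
    Write x = 2395 + 5544·t and substitute into x ≡ 10 (mod 19): 5544·t ≡ 10 − 2395 = -2385 (mod 19).
    Reduce coefficients mod 19: 15·t ≡ 9 (mod 19).
    The inverse of 15 mod 19 is 14 (since 15·14 = 210 = 11·19 + 1), so t ≡ 14·9 = 126 ≡ 12 (mod 19).
    Then x = 2395 + 5544·12 = 68923, valid modulo lcm(5544, 19) = 105336: x ≡ 68923 (mod 105336).
Verify against each original: 68923 mod 9 = 1, 68923 mod 8 = 3, 68923 mod 11 = 8, 68923 mod 7 = 1, 68923 mod 19 = 10.

x ≡ 68923 (mod 105336).


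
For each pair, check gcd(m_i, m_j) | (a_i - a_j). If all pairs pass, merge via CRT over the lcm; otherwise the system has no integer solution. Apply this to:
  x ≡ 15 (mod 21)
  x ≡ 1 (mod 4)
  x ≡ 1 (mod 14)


Moduli 21, 4, 14 are not pairwise coprime, so CRT works modulo lcm(m_i) when all pairwise compatibility conditions hold.
Pairwise compatibility: gcd(m_i, m_j) must divide a_i - a_j for every pair.
Merge one congruence at a time:
  Start: x ≡ 15 (mod 21).
  Combine with x ≡ 1 (mod 4): gcd(21, 4) = 1; 1 - 15 = -14, which IS divisible by 1, so compatible.
    Write x = 15 + 21·t and substitute into x ≡ 1 (mod 4): 21·t ≡ 1 − 15 = -14 (mod 4).
    Reduce coefficients mod 4: 1·t ≡ 2 (mod 4).
    So t ≡ 2 (mod 4).
    Then x = 15 + 21·2 = 57, valid modulo lcm(21, 4) = 84: x ≡ 57 (mod 84).
  Combine with x ≡ 1 (mod 14): gcd(84, 14) = 14; 1 - 57 = -56, which IS divisible by 14, so compatible.
    Write x = 57 + 84·t and substitute into x ≡ 1 (mod 14): 84·t ≡ 1 − 57 = -56 (mod 14).
    Divide the congruence (and modulus) by g = 14: 6·t ≡ -4 (mod 1).
    Modulo 1 every t works; take t = 0.
    Then x = 57 + 84·0 = 57, valid modulo lcm(84, 14) = 84: x ≡ 57 (mod 84).
Verify: 57 mod 21 = 15, 57 mod 4 = 1, 57 mod 14 = 1.

x ≡ 57 (mod 84).


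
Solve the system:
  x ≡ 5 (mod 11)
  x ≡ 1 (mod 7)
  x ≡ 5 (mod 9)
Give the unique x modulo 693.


Moduli 11, 7, 9 are pairwise coprime; by CRT there is a unique solution modulo M = 11 · 7 · 9 = 693.
Solve pairwise, accumulating the modulus:
  Start with x ≡ 5 (mod 11).
  Combine with x ≡ 1 (mod 7): since gcd(11, 7) = 1, we get a unique residue mod 77.
    Write x = 5 + 11·t and substitute into x ≡ 1 (mod 7): 11·t ≡ 1 − 5 = -4 (mod 7).
    Reduce coefficients mod 7: 4·t ≡ 3 (mod 7).
    The inverse of 4 mod 7 is 2 (since 4·2 = 8 = 1·7 + 1), so t ≡ 2·3 = 6 ≡ 6 (mod 7).
    Then x = 5 + 11·6 = 71, valid modulo lcm(11, 7) = 77: x ≡ 71 (mod 77).
  Combine with x ≡ 5 (mod 9): since gcd(77, 9) = 1, we get a unique residue mod 693.
    Write x = 71 + 77·t and substitute into x ≡ 5 (mod 9): 77·t ≡ 5 − 71 = -66 (mod 9).
    Reduce coefficients mod 9: 5·t ≡ 6 (mod 9).
    The inverse of 5 mod 9 is 2 (since 5·2 = 10 = 1·9 + 1), so t ≡ 2·6 = 12 ≡ 3 (mod 9).
    Then x = 71 + 77·3 = 302, valid modulo lcm(77, 9) = 693: x ≡ 302 (mod 693).
Verify: 302 mod 11 = 5 ✓, 302 mod 7 = 1 ✓, 302 mod 9 = 5 ✓.

x ≡ 302 (mod 693).


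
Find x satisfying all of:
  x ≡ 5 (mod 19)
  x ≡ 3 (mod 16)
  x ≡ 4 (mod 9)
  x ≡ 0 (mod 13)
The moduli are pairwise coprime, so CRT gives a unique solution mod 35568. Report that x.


Product of moduli M = 19 · 16 · 9 · 13 = 35568.
Merge one congruence at a time:
  Start: x ≡ 5 (mod 19).
  Combine with x ≡ 3 (mod 16); new modulus lcm = 304.
    Write x = 5 + 19·t and substitute into x ≡ 3 (mod 16): 19·t ≡ 3 − 5 = -2 (mod 16).
    Reduce coefficients mod 16: 3·t ≡ 14 (mod 16).
    The inverse of 3 mod 16 is 11 (since 3·11 = 33 = 2·16 + 1), so t ≡ 11·14 = 154 ≡ 10 (mod 16).
    Then x = 5 + 19·10 = 195, valid modulo lcm(19, 16) = 304: x ≡ 195 (mod 304).
  Combine with x ≡ 4 (mod 9); new modulus lcm = 2736.
    Write x = 195 + 304·t and substitute into x ≡ 4 (mod 9): 304·t ≡ 4 − 195 = -191 (mod 9).
    Reduce coefficients mod 9: 7·t ≡ 7 (mod 9).
    The inverse of 7 mod 9 is 4 (since 7·4 = 28 = 3·9 + 1), so t ≡ 4·7 = 28 ≡ 1 (mod 9).
    Then x = 195 + 304·1 = 499, valid modulo lcm(304, 9) = 2736: x ≡ 499 (mod 2736).
  Combine with x ≡ 0 (mod 13); new modulus lcm = 35568.
    Write x = 499 + 2736·t and substitute into x ≡ 0 (mod 13): 2736·t ≡ 0 − 499 = -499 (mod 13).
    Reduce coefficients mod 13: 6·t ≡ 8 (mod 13).
    The inverse of 6 mod 13 is 11 (since 6·11 = 66 = 5·13 + 1), so t ≡ 11·8 = 88 ≡ 10 (mod 13).
    Then x = 499 + 2736·10 = 27859, valid modulo lcm(2736, 13) = 35568: x ≡ 27859 (mod 35568).
Verify against each original: 27859 mod 19 = 5, 27859 mod 16 = 3, 27859 mod 9 = 4, 27859 mod 13 = 0.

x ≡ 27859 (mod 35568).


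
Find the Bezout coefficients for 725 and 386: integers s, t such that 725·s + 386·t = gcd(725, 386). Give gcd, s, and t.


Euclidean algorithm on (725, 386) — divide until remainder is 0:
  725 = 1 · 386 + 339
  386 = 1 · 339 + 47
  339 = 7 · 47 + 10
  47 = 4 · 10 + 7
  10 = 1 · 7 + 3
  7 = 2 · 3 + 1
  3 = 3 · 1 + 0
gcd(725, 386) = 1.
Track Bezout coefficients alongside the remainders: start with r₀ = 725 = a·1 + b·0 (s = 1, t = 0) and r₁ = 386 = a·0 + b·1 (s = 0, t = 1); each new remainder r_{k+1} = r_{k-1} − q_k·r_k inherits s_{k+1} = s_{k-1} − q_k·s_k, t_{k+1} = t_{k-1} − q_k·t_k, so r_k = a·s_k + b·t_k at every step:
  q = 1: r = 339, s = 1 − 1·0 = 1, t = 0 − 1·1 = -1  (check: 725·1 + 386·(-1) = 339)
  q = 1: r = 47, s = 0 − 1·1 = -1, t = 1 − 1·(-1) = 2  (check: 725·(-1) + 386·2 = 47)
  q = 7: r = 10, s = 1 − 7·(-1) = 8, t = -1 − 7·2 = -15  (check: 725·8 + 386·(-15) = 10)
  q = 4: r = 7, s = -1 − 4·8 = -33, t = 2 − 4·(-15) = 62  (check: 725·(-33) + 386·62 = 7)
  q = 1: r = 3, s = 8 − 1·(-33) = 41, t = -15 − 1·62 = -77  (check: 725·41 + 386·(-77) = 3)
  q = 2: r = 1, s = -33 − 2·41 = -115, t = 62 − 2·(-77) = 216  (check: 725·(-115) + 386·216 = 1)
The row with r = 1 (the gcd) gives the Bezout coefficients s = -115, t = 216.
Result: 725 · (-115) + 386 · (216) = 1.

gcd(725, 386) = 1; s = -115, t = 216 (check: 725·(-115) + 386·216 = 1).


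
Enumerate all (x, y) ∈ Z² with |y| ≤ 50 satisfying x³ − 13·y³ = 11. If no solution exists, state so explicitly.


The equation is x³ - 13y³ = 11. For fixed y, x³ = 13·y³ + 11, so a solution requires the RHS to be a perfect cube.
Strategy: iterate y from -50 to 50, compute RHS = 13·y³ + 11, and check whether it is a (positive or negative) perfect cube.
Check small values of y:
  y = 0: RHS = 11 is not a perfect cube.
  y = 1: RHS = 24 is not a perfect cube.
  y = -1: RHS = -2 is not a perfect cube.
  y = 2: RHS = 115 is not a perfect cube.
  y = -2: RHS = -93 is not a perfect cube.
  y = 3: RHS = 362 is not a perfect cube.
  y = -3: RHS = -340 is not a perfect cube.
Continuing the search up to |y| = 50 finds no solutions either.
No (x, y) in the scanned range satisfies the equation.

No integer solutions with |y| ≤ 50.


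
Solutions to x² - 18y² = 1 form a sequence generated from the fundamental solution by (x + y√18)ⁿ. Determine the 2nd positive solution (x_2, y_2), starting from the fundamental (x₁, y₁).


Step 1: Find the fundamental solution (x₁, y₁) of x² - 18y² = 1.
  Expand √18 as a continued fraction. a₀ = ⌊√18⌋ = 4; iterate m_{k+1} = d_k·a_k − m_k, d_{k+1} = (18 − m_{k+1}²)/d_k, a_{k+1} = ⌊(a₀ + m_{k+1})/d_{k+1}⌋ (starting m₀ = 0, d₀ = 1), with convergents p_k = a_k·p_{k-1} + p_{k-2}, q_k = a_k·q_{k-1} + q_{k-2} (p₋₁ = 1, q₋₁ = 0):
  k = 0: a₀ = 4; p₀/q₀ = 4/1; p₀² − 18·q₀² = 16 − 18 = -2.
  k = 1: m = 4, d = 2, a = ⌊(4 + 4)/2⌋ = 4; p/q = (4·4 + 1)/(4·1 + 0) = 17/4; p² − 18·q² = 289 − 288 = 1.
  The first convergent with p² − 18·q² = 1 gives the fundamental solution (x₁, y₁) = (17, 4).
Step 2: Apply the recurrence (x_{n+1}, y_{n+1}) = (x₁x_n + 18y₁y_n, x₁y_n + y₁x_n) repeatedly.
  From (x_1, y_1) = (17, 4): x_2 = 17·17 + 18·4·4 = 577; y_2 = 17·4 + 4·17 = 136.
Step 3: Verify x_2² - 18·y_2² = 332929 - 332928 = 1 (should be 1). ✓

(x_1, y_1) = (17, 4); (x_2, y_2) = (577, 136).


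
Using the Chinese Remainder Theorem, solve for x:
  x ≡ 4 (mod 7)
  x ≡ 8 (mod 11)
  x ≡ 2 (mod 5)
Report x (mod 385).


Moduli 7, 11, 5 are pairwise coprime; by CRT there is a unique solution modulo M = 7 · 11 · 5 = 385.
Solve pairwise, accumulating the modulus:
  Start with x ≡ 4 (mod 7).
  Combine with x ≡ 8 (mod 11): since gcd(7, 11) = 1, we get a unique residue mod 77.
    Write x = 4 + 7·t and substitute into x ≡ 8 (mod 11): 7·t ≡ 8 − 4 = 4 (mod 11).
    The inverse of 7 mod 11 is 8 (since 7·8 = 56 = 5·11 + 1), so t ≡ 8·4 = 32 ≡ 10 (mod 11).
    Then x = 4 + 7·10 = 74, valid modulo lcm(7, 11) = 77: x ≡ 74 (mod 77).
  Combine with x ≡ 2 (mod 5): since gcd(77, 5) = 1, we get a unique residue mod 385.
    Write x = 74 + 77·t and substitute into x ≡ 2 (mod 5): 77·t ≡ 2 − 74 = -72 (mod 5).
    Reduce coefficients mod 5: 2·t ≡ 3 (mod 5).
    The inverse of 2 mod 5 is 3 (since 2·3 = 6 = 1·5 + 1), so t ≡ 3·3 = 9 ≡ 4 (mod 5).
    Then x = 74 + 77·4 = 382, valid modulo lcm(77, 5) = 385: x ≡ 382 (mod 385).
Verify: 382 mod 7 = 4 ✓, 382 mod 11 = 8 ✓, 382 mod 5 = 2 ✓.

x ≡ 382 (mod 385).
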